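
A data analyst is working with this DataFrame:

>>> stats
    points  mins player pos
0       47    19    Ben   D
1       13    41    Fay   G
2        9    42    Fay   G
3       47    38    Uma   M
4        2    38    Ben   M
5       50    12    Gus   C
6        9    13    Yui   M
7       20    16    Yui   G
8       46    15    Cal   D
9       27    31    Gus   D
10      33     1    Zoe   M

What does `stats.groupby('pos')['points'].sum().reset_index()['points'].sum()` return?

303

group by pos, sum of points:
pos
C     50
D    120
G     42
M     91
Name: points, dtype: int64
reset_index():
  pos  points
0   C      50
1   D     120
2   G      42
3   M      91
The sum of column 'points' is 303.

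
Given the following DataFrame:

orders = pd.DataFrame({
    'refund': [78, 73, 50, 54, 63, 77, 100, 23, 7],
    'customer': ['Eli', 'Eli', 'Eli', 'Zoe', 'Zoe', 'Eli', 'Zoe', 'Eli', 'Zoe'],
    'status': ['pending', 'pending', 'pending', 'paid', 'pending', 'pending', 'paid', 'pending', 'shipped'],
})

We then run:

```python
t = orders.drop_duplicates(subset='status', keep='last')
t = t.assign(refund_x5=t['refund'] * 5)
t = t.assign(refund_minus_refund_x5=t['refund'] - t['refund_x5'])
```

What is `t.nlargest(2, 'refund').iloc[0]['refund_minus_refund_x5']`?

-400

drop duplicate status (keep=last):
   refund customer   status
6     100      Zoe     paid
7      23      Eli  pending
8       7      Zoe  shipped
add column refund_x5 = t['refund'] * 5:
   refund customer   status  refund_x5
6     100      Zoe     paid        500
7      23      Eli  pending        115
8       7      Zoe  shipped         35
add column refund_minus_refund_x5 = t['refund'] - t['refund_x5']:
   refund customer   status  refund_x5  refund_minus_refund_x5
6     100      Zoe     paid        500                    -400
7      23      Eli  pending        115                     -92
8       7      Zoe  shipped         35                     -28
take 2 rows with largest refund:
   refund customer   status  refund_x5  refund_minus_refund_x5
6     100      Zoe     paid        500                    -400
7      23      Eli  pending        115                     -92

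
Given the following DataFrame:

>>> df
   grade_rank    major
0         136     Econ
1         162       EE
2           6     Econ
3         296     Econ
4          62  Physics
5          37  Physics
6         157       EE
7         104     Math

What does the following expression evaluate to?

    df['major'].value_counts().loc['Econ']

3

value_counts of major:
major
Econ       3
EE         2
Physics    2
Math       1
Name: count, dtype: int64
Reading off the value at index 'Econ', we get 3.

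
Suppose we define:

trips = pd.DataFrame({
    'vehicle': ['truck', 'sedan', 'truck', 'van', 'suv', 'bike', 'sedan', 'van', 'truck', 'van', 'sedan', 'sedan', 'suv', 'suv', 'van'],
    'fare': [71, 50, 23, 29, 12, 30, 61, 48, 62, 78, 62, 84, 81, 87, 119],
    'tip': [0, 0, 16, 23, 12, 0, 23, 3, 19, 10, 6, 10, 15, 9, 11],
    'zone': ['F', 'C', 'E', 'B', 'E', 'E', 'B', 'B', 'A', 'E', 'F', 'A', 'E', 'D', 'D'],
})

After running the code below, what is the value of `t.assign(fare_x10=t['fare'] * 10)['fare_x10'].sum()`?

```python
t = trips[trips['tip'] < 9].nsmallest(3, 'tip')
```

1510

filter rows where tip < 9:
   vehicle  fare  tip zone
0    truck    71    0    F
1    sedan    50    0    C
5     bike    30    0    E
7      van    48    3    B
10   sedan    62    6    F
take 3 rows with smallest tip:
  vehicle  fare  tip zone
0   truck    71    0    F
1   sedan    50    0    C
5    bike    30    0    E
add column fare_x10 = t['fare'] * 10:
  vehicle  fare  tip zone  fare_x10
0   truck    71    0    F       710
1   sedan    50    0    C       500
5    bike    30    0    E       300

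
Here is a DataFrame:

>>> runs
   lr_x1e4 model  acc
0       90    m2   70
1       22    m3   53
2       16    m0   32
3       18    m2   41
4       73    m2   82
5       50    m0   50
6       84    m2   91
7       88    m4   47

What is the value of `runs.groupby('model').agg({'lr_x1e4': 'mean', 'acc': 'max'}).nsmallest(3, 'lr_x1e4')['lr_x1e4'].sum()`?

group by model: mean(lr_x1e4), max(acc):
       lr_x1e4  acc
model              
m0       33.00   50
m2       66.25   91
m3       22.00   53
m4       88.00   47
take 3 rows with smallest lr_x1e4:
       lr_x1e4  acc
model              
m3       22.00   53
m0       33.00   50
m2       66.25   91

121.25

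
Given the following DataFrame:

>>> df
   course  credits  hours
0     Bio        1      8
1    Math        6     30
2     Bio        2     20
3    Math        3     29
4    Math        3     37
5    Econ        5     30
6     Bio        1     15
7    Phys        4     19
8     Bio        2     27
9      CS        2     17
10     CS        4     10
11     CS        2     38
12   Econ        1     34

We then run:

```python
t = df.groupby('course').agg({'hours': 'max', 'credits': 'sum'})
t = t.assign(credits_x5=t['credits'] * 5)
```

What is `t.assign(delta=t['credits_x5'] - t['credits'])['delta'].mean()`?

28.8

group by course: max(hours), sum(credits):
        hours  credits
course                
Bio        27        6
CS         38        8
Econ       34        6
Math       37       12
Phys       19        4
add column credits_x5 = t['credits'] * 5:
        hours  credits  credits_x5
course                            
Bio        27        6          30
CS         38        8          40
Econ       34        6          30
Math       37       12          60
Phys       19        4          20
add column delta = t['credits_x5'] - t['credits']:
        hours  credits  credits_x5  delta
course                                   
Bio        27        6          30     24
CS         38        8          40     32
Econ       34        6          30     24
Math       37       12          60     48
Phys       19        4          20     16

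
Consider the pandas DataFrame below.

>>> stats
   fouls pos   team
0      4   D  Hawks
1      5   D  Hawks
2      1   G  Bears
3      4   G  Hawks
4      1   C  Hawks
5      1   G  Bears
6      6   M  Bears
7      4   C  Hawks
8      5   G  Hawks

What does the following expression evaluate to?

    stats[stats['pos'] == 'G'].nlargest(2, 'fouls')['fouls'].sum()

9

filter rows where pos == 'G':
   fouls pos   team
2      1   G  Bears
3      4   G  Hawks
5      1   G  Bears
8      5   G  Hawks
take 2 rows with largest fouls:
   fouls pos   team
8      5   G  Hawks
3      4   G  Hawks
sum of column 'fouls' → 9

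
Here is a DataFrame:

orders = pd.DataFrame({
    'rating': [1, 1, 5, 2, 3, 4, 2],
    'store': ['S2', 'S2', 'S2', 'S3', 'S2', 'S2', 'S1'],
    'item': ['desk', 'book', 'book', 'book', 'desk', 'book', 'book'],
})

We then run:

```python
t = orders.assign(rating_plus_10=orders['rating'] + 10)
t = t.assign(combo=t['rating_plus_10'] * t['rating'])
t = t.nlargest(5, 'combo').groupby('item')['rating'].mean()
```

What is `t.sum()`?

add column rating_plus_10 = orders['rating'] + 10:
   rating store  item  rating_plus_10
0       1    S2  desk              11
1       1    S2  book              11
2       5    S2  book              15
3       2    S3  book              12
4       3    S2  desk              13
5       4    S2  book              14
6       2    S1  book              12
add column combo = t['rating_plus_10'] * t['rating']:
   rating store  item  rating_plus_10  combo
0       1    S2  desk              11     11
1       1    S2  book              11     11
2       5    S2  book              15     75
3       2    S3  book              12     24
4       3    S2  desk              13     39
5       4    S2  book              14     56
6       2    S1  book              12     24
take 5 rows with largest combo:
   rating store  item  rating_plus_10  combo
2       5    S2  book              15     75
5       4    S2  book              14     56
4       3    S2  desk              13     39
3       2    S3  book              12     24
6       2    S1  book              12     24
group by item, mean of rating:
item
book    3.25
desk    3.00
Name: rating, dtype: float64
Taking the sum of the resulting series gives 6.25.

6.25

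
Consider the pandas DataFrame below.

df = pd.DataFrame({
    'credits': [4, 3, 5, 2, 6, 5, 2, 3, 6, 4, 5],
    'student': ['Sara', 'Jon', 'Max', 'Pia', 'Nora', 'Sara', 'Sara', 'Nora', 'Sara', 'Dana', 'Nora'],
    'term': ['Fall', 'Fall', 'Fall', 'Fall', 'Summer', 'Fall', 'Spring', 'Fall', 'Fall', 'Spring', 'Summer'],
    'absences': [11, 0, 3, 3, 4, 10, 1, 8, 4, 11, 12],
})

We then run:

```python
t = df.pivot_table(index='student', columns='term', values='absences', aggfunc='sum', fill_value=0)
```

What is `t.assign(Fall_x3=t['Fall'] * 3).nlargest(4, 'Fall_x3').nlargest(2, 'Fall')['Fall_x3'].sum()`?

99

pivot: rows=student, cols=term, sum(absences):
term     Fall  Spring  Summer
student                      
Dana        0      11       0
Jon         0       0       0
Max         3       0       0
Nora        8       0      16
Pia         3       0       0
Sara       25       1       0
add column Fall_x3 = t['Fall'] * 3:
term     Fall  Spring  Summer  Fall_x3
student                               
Dana        0      11       0        0
Jon         0       0       0        0
Max         3       0       0        9
Nora        8       0      16       24
Pia         3       0       0        9
Sara       25       1       0       75
take 4 rows with largest Fall_x3:
term     Fall  Spring  Summer  Fall_x3
student                               
Sara       25       1       0       75
Nora        8       0      16       24
Max         3       0       0        9
Pia         3       0       0        9
take 2 rows with largest Fall:
term     Fall  Spring  Summer  Fall_x3
student                               
Sara       25       1       0       75
Nora        8       0      16       24
Taking the sum of column 'Fall_x3' gives 99.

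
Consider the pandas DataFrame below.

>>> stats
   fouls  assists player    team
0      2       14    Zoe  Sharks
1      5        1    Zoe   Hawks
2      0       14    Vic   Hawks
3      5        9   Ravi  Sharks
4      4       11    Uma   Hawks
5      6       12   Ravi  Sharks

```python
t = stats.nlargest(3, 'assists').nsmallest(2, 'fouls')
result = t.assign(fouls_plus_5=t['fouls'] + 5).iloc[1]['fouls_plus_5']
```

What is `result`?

7

take 3 rows with largest assists:
   fouls  assists player    team
0      2       14    Zoe  Sharks
2      0       14    Vic   Hawks
5      6       12   Ravi  Sharks
take 2 rows with smallest fouls:
   fouls  assists player    team
2      0       14    Vic   Hawks
0      2       14    Zoe  Sharks
add column fouls_plus_5 = t['fouls'] + 5:
   fouls  assists player    team  fouls_plus_5
2      0       14    Vic   Hawks             5
0      2       14    Zoe  Sharks             7
Hence 7.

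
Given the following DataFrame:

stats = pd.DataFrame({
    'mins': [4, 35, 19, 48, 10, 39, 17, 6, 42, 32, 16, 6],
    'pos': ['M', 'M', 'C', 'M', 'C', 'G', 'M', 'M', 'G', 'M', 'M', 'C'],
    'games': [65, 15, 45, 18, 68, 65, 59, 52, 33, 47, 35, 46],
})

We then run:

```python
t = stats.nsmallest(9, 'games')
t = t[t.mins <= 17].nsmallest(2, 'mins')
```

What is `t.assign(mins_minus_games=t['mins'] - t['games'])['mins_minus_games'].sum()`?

-86

take 9 rows with smallest games:
    mins pos  games
1     35   M     15
3     48   M     18
8     42   G     33
10    16   M     35
2     19   C     45
11     6   C     46
9     32   M     47
7      6   M     52
6     17   M     59
filter rows where mins <= 17:
    mins pos  games
10    16   M     35
11     6   C     46
7      6   M     52
6     17   M     59
take 2 rows with smallest mins:
    mins pos  games
11     6   C     46
7      6   M     52
add column mins_minus_games = t['mins'] - t['games']:
    mins pos  games  mins_minus_games
11     6   C     46               -40
7      6   M     52               -46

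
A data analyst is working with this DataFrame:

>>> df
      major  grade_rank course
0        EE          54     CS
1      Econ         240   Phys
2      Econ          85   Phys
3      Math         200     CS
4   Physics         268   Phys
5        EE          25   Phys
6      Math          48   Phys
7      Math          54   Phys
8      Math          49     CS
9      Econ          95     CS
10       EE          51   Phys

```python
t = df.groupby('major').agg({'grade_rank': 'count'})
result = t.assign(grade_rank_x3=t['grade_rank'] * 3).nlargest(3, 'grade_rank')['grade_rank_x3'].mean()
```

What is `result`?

group by major, count of grade_rank:
         grade_rank
major              
EE                3
Econ              3
Math              4
Physics           1
add column grade_rank_x3 = t['grade_rank'] * 3:
         grade_rank  grade_rank_x3
major                             
EE                3              9
Econ              3              9
Math              4             12
Physics           1              3
take 3 rows with largest grade_rank:
       grade_rank  grade_rank_x3
major                           
Math            4             12
EE              3              9
Econ            3              9

10.0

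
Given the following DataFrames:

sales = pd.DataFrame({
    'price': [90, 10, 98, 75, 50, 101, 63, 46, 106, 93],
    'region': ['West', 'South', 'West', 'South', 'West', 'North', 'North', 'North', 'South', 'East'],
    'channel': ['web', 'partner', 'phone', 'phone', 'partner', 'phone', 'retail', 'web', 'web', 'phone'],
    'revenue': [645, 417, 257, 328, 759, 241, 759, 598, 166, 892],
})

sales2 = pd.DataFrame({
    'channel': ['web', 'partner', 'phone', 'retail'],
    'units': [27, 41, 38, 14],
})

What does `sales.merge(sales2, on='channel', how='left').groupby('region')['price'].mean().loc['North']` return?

70.0

merge on 'channel' (how='left') → 10 rows:
   price region  channel  revenue  units
0     90   West      web      645     27
1     10  South  partner      417     41
2     98   West    phone      257     38
3     75  South    phone      328     38
4     50   West  partner      759     41
5    101  North    phone      241     38
6     63  North   retail      759     14
7     46  North      web      598     27
8    106  South      web      166     27
9     93   East    phone      892     38
group by region, mean of price:
region
East     93.000000
North    70.000000
South    63.666667
West     79.333333
Name: price, dtype: float64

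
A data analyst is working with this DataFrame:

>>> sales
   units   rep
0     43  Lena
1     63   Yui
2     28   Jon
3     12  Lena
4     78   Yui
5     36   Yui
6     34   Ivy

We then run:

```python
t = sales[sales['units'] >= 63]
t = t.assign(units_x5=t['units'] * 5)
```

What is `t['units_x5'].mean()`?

filter rows where units >= 63:
   units  rep
1     63  Yui
4     78  Yui
add column units_x5 = t['units'] * 5:
   units  rep  units_x5
1     63  Yui       315
4     78  Yui       390
Then the mean of column 'units_x5': 352.5

352.5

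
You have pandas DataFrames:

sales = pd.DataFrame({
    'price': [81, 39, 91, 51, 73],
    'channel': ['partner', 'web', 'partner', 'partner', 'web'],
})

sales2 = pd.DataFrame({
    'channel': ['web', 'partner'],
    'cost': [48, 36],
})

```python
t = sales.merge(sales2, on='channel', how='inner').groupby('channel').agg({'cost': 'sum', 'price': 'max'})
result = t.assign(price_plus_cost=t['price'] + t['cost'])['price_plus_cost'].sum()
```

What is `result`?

merge on 'channel' (how='inner') → 5 rows:
   price  channel  cost
0     81  partner    36
1     39      web    48
2     91  partner    36
3     51  partner    36
4     73      web    48
group by channel: sum(cost), max(price):
         cost  price
channel             
partner   108     91
web        96     73
add column price_plus_cost = t['price'] + t['cost']:
         cost  price  price_plus_cost
channel                              
partner   108     91              199
web        96     73              169
Reading off the sum of column 'price_plus_cost', we get 368.

368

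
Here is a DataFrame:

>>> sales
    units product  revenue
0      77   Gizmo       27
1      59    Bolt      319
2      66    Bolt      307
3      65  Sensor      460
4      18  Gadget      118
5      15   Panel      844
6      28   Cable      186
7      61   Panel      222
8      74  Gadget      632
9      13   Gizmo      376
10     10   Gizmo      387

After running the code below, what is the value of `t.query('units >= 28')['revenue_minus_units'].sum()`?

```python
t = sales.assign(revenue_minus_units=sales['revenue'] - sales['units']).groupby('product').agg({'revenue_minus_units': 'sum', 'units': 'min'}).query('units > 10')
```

add column revenue_minus_units = sales['revenue'] - sales['units']:
    units product  revenue  revenue_minus_units
0      77   Gizmo       27                  -50
1      59    Bolt      319                  260
2      66    Bolt      307                  241
3      65  Sensor      460                  395
4      18  Gadget      118                  100
5      15   Panel      844                  829
6      28   Cable      186                  158
7      61   Panel      222                  161
8      74  Gadget      632                  558
9      13   Gizmo      376                  363
10     10   Gizmo      387                  377
group by product: sum(revenue_minus_units), min(units):
         revenue_minus_units  units
product                            
Bolt                     501     59
Cable                    158     28
Gadget                   658     18
Gizmo                    690     10
Panel                    990     15
Sensor                   395     65
filter rows where units > 10:
         revenue_minus_units  units
product                            
Bolt                     501     59
Cable                    158     28
Gadget                   658     18
Panel                    990     15
Sensor                   395     65
filter rows where units >= 28:
         revenue_minus_units  units
product                            
Bolt                     501     59
Cable                    158     28
Sensor                   395     65

1054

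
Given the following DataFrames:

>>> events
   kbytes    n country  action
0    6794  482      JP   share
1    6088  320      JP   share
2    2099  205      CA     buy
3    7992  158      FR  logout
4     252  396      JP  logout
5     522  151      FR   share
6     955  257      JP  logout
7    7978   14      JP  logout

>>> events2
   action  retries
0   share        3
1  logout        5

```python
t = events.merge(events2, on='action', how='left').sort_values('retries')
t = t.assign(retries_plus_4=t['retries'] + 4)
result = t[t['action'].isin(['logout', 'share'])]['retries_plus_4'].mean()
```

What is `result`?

8.14285714286

merge on 'action' (how='left') → 8 rows:
   kbytes    n country  action  retries
0    6794  482      JP   share      3.0
1    6088  320      JP   share      3.0
2    2099  205      CA     buy      NaN
3    7992  158      FR  logout      5.0
4     252  396      JP  logout      5.0
5     522  151      FR   share      3.0
6     955  257      JP  logout      5.0
7    7978   14      JP  logout      5.0
sort by retries:
   kbytes    n country  action  retries
0    6794  482      JP   share      3.0
1    6088  320      JP   share      3.0
5     522  151      FR   share      3.0
3    7992  158      FR  logout      5.0
4     252  396      JP  logout      5.0
6     955  257      JP  logout      5.0
7    7978   14      JP  logout      5.0
2    2099  205      CA     buy      NaN
add column retries_plus_4 = t['retries'] + 4:
   kbytes    n country  action  retries  retries_plus_4
0    6794  482      JP   share      3.0             7.0
1    6088  320      JP   share      3.0             7.0
5     522  151      FR   share      3.0             7.0
3    7992  158      FR  logout      5.0             9.0
4     252  396      JP  logout      5.0             9.0
6     955  257      JP  logout      5.0             9.0
7    7978   14      JP  logout      5.0             9.0
2    2099  205      CA     buy      NaN             NaN
filter rows where action in ['logout', 'share']:
   kbytes    n country  action  retries  retries_plus_4
0    6794  482      JP   share      3.0             7.0
1    6088  320      JP   share      3.0             7.0
5     522  151      FR   share      3.0             7.0
3    7992  158      FR  logout      5.0             9.0
4     252  396      JP  logout      5.0             9.0
6     955  257      JP  logout      5.0             9.0
7    7978   14      JP  logout      5.0             9.0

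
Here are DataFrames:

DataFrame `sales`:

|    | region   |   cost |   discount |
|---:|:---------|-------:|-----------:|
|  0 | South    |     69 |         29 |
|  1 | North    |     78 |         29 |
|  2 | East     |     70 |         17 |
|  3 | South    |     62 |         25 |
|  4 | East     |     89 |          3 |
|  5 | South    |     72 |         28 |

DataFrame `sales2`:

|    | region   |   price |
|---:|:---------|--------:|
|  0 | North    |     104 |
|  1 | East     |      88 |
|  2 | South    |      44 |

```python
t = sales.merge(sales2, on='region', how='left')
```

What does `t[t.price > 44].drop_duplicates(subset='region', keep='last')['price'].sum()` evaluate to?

192

merge on 'region' (how='left') → 6 rows:
  region  cost  discount  price
0  South    69        29     44
1  North    78        29    104
2   East    70        17     88
3  South    62        25     44
4   East    89         3     88
5  South    72        28     44
filter rows where price > 44:
  region  cost  discount  price
1  North    78        29    104
2   East    70        17     88
4   East    89         3     88
drop duplicate region (keep=last):
  region  cost  discount  price
1  North    78        29    104
4   East    89         3     88
Finally, sum of column 'price' = 192.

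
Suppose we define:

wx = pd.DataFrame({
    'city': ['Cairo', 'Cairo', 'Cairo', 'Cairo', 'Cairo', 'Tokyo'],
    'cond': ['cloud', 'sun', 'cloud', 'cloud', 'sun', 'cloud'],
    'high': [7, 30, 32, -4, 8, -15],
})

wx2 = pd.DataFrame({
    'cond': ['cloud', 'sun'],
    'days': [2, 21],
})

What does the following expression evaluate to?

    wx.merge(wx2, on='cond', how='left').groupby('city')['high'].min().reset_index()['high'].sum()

merge on 'cond' (how='left') → 6 rows:
    city   cond  high  days
0  Cairo  cloud     7     2
1  Cairo    sun    30    21
2  Cairo  cloud    32     2
3  Cairo  cloud    -4     2
4  Cairo    sun     8    21
5  Tokyo  cloud   -15     2
group by city, min of high:
city
Cairo    -4
Tokyo   -15
Name: high, dtype: int64
reset_index():
    city  high
0  Cairo    -4
1  Tokyo   -15

-19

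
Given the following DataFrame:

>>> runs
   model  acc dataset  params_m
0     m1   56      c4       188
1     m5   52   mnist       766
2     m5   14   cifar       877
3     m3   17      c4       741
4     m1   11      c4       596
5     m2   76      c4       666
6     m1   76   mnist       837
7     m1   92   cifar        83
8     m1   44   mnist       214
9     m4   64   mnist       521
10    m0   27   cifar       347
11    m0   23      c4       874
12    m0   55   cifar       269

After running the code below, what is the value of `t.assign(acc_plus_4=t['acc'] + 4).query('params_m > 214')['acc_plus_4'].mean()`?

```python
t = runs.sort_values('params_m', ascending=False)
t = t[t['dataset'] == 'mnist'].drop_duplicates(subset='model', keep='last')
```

sort by params_m descending:
   model  acc dataset  params_m
2     m5   14   cifar       877
11    m0   23      c4       874
6     m1   76   mnist       837
1     m5   52   mnist       766
3     m3   17      c4       741
5     m2   76      c4       666
4     m1   11      c4       596
9     m4   64   mnist       521
10    m0   27   cifar       347
12    m0   55   cifar       269
8     m1   44   mnist       214
0     m1   56      c4       188
7     m1   92   cifar        83
filter rows where dataset == 'mnist':
  model  acc dataset  params_m
6    m1   76   mnist       837
1    m5   52   mnist       766
9    m4   64   mnist       521
8    m1   44   mnist       214
drop duplicate model (keep=last):
  model  acc dataset  params_m
1    m5   52   mnist       766
9    m4   64   mnist       521
8    m1   44   mnist       214
add column acc_plus_4 = t['acc'] + 4:
  model  acc dataset  params_m  acc_plus_4
1    m5   52   mnist       766          56
9    m4   64   mnist       521          68
8    m1   44   mnist       214          48
filter rows where params_m > 214:
  model  acc dataset  params_m  acc_plus_4
1    m5   52   mnist       766          56
9    m4   64   mnist       521          68
Then the mean of column 'acc_plus_4': 62.0

62.0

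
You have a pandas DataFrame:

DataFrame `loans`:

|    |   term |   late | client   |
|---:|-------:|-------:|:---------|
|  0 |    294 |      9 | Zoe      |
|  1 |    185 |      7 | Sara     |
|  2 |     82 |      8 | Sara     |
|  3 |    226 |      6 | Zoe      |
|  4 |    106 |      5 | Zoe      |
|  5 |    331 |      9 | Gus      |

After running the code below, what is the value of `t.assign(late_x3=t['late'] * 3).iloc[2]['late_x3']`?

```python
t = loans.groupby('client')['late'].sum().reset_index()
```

group by client, sum of late:
client
Gus      9
Sara    15
Zoe     20
Name: late, dtype: int64
reset_index():
  client  late
0    Gus     9
1   Sara    15
2    Zoe    20
add column late_x3 = t['late'] * 3:
  client  late  late_x3
0    Gus     9       27
1   Sara    15       45
2    Zoe    20       60
So iloc[2]['late_x3'] = 60.

60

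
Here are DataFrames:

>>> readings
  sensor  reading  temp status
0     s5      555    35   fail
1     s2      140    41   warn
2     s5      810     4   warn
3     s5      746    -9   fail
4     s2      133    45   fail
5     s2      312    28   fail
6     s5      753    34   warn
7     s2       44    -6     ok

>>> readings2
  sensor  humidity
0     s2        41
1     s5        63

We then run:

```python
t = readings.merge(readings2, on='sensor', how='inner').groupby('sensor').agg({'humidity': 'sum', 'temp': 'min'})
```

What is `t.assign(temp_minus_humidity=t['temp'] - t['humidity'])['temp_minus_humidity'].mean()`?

merge on 'sensor' (how='inner') → 8 rows:
  sensor  reading  temp status  humidity
0     s5      555    35   fail        63
1     s2      140    41   warn        41
2     s5      810     4   warn        63
3     s5      746    -9   fail        63
4     s2      133    45   fail        41
5     s2      312    28   fail        41
6     s5      753    34   warn        63
7     s2       44    -6     ok        41
group by sensor: sum(humidity), min(temp):
        humidity  temp
sensor                
s2           164    -6
s5           252    -9
add column temp_minus_humidity = t['temp'] - t['humidity']:
        humidity  temp  temp_minus_humidity
sensor                                     
s2           164    -6                 -170
s5           252    -9                 -261

-215.5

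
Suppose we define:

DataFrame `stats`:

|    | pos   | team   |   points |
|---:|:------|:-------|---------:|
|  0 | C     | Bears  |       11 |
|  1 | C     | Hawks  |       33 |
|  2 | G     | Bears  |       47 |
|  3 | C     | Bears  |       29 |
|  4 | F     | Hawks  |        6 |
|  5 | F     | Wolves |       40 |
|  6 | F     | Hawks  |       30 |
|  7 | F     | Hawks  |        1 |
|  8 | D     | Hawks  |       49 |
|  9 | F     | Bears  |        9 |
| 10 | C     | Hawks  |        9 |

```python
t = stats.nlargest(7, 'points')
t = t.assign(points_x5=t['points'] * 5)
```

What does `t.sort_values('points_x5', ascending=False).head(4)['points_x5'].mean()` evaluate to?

211.25

take 7 rows with largest points:
  pos    team  points
8   D   Hawks      49
2   G   Bears      47
5   F  Wolves      40
1   C   Hawks      33
6   F   Hawks      30
3   C   Bears      29
0   C   Bears      11
add column points_x5 = t['points'] * 5:
  pos    team  points  points_x5
8   D   Hawks      49        245
2   G   Bears      47        235
5   F  Wolves      40        200
1   C   Hawks      33        165
6   F   Hawks      30        150
3   C   Bears      29        145
0   C   Bears      11         55
sort by points_x5 descending:
  pos    team  points  points_x5
8   D   Hawks      49        245
2   G   Bears      47        235
5   F  Wolves      40        200
1   C   Hawks      33        165
6   F   Hawks      30        150
3   C   Bears      29        145
0   C   Bears      11         55
take first 4 rows:
  pos    team  points  points_x5
8   D   Hawks      49        245
2   G   Bears      47        235
5   F  Wolves      40        200
1   C   Hawks      33        165
mean of column 'points_x5' → 211.25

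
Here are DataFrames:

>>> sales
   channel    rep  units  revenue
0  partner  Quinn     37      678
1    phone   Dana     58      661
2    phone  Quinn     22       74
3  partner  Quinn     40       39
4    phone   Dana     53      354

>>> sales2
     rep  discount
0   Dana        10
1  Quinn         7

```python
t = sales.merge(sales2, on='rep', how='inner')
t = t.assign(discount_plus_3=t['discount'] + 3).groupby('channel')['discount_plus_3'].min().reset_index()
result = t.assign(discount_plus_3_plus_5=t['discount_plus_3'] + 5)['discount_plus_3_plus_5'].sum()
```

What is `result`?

30

merge on 'rep' (how='inner') → 5 rows:
   channel    rep  units  revenue  discount
0  partner  Quinn     37      678         7
1    phone   Dana     58      661        10
2    phone  Quinn     22       74         7
3  partner  Quinn     40       39         7
4    phone   Dana     53      354        10
add column discount_plus_3 = t['discount'] + 3:
   channel    rep  units  revenue  discount  discount_plus_3
0  partner  Quinn     37      678         7               10
1    phone   Dana     58      661        10               13
2    phone  Quinn     22       74         7               10
3  partner  Quinn     40       39         7               10
4    phone   Dana     53      354        10               13
group by channel, min of discount_plus_3:
channel
partner    10
phone      10
Name: discount_plus_3, dtype: int64
reset_index():
   channel  discount_plus_3
0  partner               10
1    phone               10
add column discount_plus_3_plus_5 = t['discount_plus_3'] + 5:
   channel  discount_plus_3  discount_plus_3_plus_5
0  partner               10                      15
1    phone               10                      15
Reading off the sum of column 'discount_plus_3_plus_5', we get 30.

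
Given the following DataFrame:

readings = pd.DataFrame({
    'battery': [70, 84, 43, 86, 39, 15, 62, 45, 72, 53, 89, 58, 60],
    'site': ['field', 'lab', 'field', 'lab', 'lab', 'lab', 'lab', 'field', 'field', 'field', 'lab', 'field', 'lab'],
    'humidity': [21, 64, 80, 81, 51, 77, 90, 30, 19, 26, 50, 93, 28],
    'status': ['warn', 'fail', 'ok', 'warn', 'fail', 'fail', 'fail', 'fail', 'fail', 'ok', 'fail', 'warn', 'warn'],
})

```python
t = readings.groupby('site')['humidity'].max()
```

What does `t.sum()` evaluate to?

group by site, max of humidity:
site
field    93
lab      90
Name: humidity, dtype: int64

183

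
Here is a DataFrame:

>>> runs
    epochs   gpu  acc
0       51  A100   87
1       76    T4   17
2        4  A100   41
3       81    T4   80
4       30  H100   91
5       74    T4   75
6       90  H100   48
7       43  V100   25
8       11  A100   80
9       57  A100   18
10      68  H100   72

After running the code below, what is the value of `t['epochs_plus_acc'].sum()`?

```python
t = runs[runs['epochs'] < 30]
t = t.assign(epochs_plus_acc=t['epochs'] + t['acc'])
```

136

filter rows where epochs < 30:
   epochs   gpu  acc
2       4  A100   41
8      11  A100   80
add column epochs_plus_acc = t['epochs'] + t['acc']:
   epochs   gpu  acc  epochs_plus_acc
2       4  A100   41               45
8      11  A100   80               91
Hence 136.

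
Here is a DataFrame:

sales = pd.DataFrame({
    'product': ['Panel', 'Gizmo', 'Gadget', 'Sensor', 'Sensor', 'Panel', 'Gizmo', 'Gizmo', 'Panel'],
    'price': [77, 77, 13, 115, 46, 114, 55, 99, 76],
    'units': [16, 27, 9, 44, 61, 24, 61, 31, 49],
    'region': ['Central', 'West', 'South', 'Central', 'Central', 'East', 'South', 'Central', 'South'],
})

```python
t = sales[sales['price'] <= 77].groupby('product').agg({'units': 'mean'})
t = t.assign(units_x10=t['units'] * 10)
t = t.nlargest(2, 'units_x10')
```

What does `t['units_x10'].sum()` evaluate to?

1050.0

filter rows where price <= 77:
  product  price  units   region
0   Panel     77     16  Central
1   Gizmo     77     27     West
2  Gadget     13      9    South
4  Sensor     46     61  Central
6   Gizmo     55     61    South
8   Panel     76     49    South
group by product, mean of units:
         units
product       
Gadget     9.0
Gizmo     44.0
Panel     32.5
Sensor    61.0
add column units_x10 = t['units'] * 10:
         units  units_x10
product                  
Gadget     9.0       90.0
Gizmo     44.0      440.0
Panel     32.5      325.0
Sensor    61.0      610.0
take 2 rows with largest units_x10:
         units  units_x10
product                  
Sensor    61.0      610.0
Gizmo     44.0      440.0
Then the sum of column 'units_x10': 1050.0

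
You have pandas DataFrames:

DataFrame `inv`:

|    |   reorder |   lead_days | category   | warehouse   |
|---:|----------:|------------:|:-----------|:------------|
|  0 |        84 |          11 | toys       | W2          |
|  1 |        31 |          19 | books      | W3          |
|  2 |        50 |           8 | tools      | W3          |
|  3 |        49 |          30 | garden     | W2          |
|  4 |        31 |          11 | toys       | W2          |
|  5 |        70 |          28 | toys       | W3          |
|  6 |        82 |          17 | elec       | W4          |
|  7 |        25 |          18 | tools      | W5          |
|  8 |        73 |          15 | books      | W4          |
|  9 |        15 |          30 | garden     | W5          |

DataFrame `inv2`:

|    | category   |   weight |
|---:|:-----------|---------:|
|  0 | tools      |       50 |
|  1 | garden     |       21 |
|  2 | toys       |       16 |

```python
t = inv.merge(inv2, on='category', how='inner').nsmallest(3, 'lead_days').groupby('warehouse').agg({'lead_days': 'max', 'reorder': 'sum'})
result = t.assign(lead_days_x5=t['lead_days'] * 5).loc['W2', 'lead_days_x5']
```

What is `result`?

merge on 'category' (how='inner') → 7 rows:
   reorder  lead_days category warehouse  weight
0       84         11     toys        W2      16
1       50          8    tools        W3      50
2       49         30   garden        W2      21
3       31         11     toys        W2      16
4       70         28     toys        W3      16
5       25         18    tools        W5      50
6       15         30   garden        W5      21
take 3 rows with smallest lead_days:
   reorder  lead_days category warehouse  weight
1       50          8    tools        W3      50
0       84         11     toys        W2      16
3       31         11     toys        W2      16
group by warehouse: max(lead_days), sum(reorder):
           lead_days  reorder
warehouse                    
W2                11      115
W3                 8       50
add column lead_days_x5 = t['lead_days'] * 5:
           lead_days  reorder  lead_days_x5
warehouse                                  
W2                11      115            55
W3                 8       50            40

55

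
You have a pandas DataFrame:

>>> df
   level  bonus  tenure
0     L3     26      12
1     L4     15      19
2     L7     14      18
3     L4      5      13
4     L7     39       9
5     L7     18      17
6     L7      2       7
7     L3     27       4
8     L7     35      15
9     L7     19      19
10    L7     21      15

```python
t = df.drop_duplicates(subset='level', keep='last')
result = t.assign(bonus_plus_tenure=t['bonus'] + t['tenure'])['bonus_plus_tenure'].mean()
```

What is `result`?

28.3333333333

drop duplicate level (keep=last):
   level  bonus  tenure
3     L4      5      13
7     L3     27       4
10    L7     21      15
add column bonus_plus_tenure = t['bonus'] + t['tenure']:
   level  bonus  tenure  bonus_plus_tenure
3     L4      5      13                 18
7     L3     27       4                 31
10    L7     21      15                 36
Finally, mean of column 'bonus_plus_tenure' = 28.3333333333.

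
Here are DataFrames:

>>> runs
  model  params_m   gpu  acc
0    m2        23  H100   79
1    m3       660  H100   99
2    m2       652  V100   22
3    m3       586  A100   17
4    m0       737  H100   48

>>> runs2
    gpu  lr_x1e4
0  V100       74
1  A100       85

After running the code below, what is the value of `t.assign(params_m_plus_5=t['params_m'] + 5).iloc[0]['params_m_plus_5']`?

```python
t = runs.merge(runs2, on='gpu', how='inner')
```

merge on 'gpu' (how='inner') → 2 rows:
  model  params_m   gpu  acc  lr_x1e4
0    m2       652  V100   22       74
1    m3       586  A100   17       85
add column params_m_plus_5 = t['params_m'] + 5:
  model  params_m   gpu  acc  lr_x1e4  params_m_plus_5
0    m2       652  V100   22       74              657
1    m3       586  A100   17       85              591

657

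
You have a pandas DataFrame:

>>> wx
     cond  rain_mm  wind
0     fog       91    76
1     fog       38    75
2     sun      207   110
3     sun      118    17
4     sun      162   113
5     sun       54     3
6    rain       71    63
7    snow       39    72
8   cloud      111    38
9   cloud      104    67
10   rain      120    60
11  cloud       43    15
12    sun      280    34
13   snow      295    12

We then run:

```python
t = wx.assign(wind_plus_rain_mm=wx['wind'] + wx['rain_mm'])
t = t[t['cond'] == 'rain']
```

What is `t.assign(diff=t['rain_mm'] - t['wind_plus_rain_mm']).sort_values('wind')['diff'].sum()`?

-123

add column wind_plus_rain_mm = wx['wind'] + wx['rain_mm']:
     cond  rain_mm  wind  wind_plus_rain_mm
0     fog       91    76                167
1     fog       38    75                113
2     sun      207   110                317
3     sun      118    17                135
4     sun      162   113                275
5     sun       54     3                 57
6    rain       71    63                134
7    snow       39    72                111
8   cloud      111    38                149
9   cloud      104    67                171
10   rain      120    60                180
11  cloud       43    15                 58
12    sun      280    34                314
13   snow      295    12                307
filter rows where cond == 'rain':
    cond  rain_mm  wind  wind_plus_rain_mm
6   rain       71    63                134
10  rain      120    60                180
add column diff = t['rain_mm'] - t['wind_plus_rain_mm']:
    cond  rain_mm  wind  wind_plus_rain_mm  diff
6   rain       71    63                134   -63
10  rain      120    60                180   -60
sort by wind:
    cond  rain_mm  wind  wind_plus_rain_mm  diff
10  rain      120    60                180   -60
6   rain       71    63                134   -63
Finally, sum of column 'diff' = -123.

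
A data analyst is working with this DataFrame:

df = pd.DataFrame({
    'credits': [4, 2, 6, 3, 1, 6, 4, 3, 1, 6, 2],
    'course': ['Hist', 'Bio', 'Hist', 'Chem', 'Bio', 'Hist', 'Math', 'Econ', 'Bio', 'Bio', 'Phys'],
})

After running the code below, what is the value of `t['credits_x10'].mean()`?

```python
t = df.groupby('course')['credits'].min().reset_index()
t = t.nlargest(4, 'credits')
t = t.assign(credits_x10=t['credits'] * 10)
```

group by course, min of credits:
course
Bio     1
Chem    3
Econ    3
Hist    4
Math    4
Phys    2
Name: credits, dtype: int64
reset_index():
  course  credits
0    Bio        1
1   Chem        3
2   Econ        3
3   Hist        4
4   Math        4
5   Phys        2
take 4 rows with largest credits:
  course  credits
3   Hist        4
4   Math        4
1   Chem        3
2   Econ        3
add column credits_x10 = t['credits'] * 10:
  course  credits  credits_x10
3   Hist        4           40
4   Math        4           40
1   Chem        3           30
2   Econ        3           30
The mean of column 'credits_x10' is 35.0.

35.0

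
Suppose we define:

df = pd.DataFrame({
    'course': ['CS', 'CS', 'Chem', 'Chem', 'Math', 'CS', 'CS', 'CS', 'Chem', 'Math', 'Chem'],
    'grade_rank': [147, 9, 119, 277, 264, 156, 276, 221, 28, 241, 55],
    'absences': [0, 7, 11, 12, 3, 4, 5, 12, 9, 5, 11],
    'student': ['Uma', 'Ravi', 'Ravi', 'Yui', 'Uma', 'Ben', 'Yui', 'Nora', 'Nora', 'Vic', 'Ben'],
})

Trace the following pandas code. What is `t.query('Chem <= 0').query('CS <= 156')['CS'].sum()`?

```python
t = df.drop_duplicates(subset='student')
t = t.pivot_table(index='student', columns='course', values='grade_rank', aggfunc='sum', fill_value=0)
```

312

drop duplicate student (keep=first):
  course  grade_rank  absences student
0     CS         147         0     Uma
1     CS           9         7    Ravi
3   Chem         277        12     Yui
5     CS         156         4     Ben
7     CS         221        12    Nora
9   Math         241         5     Vic
pivot: rows=student, cols=course, sum(grade_rank):
course    CS  Chem  Math
student                 
Ben      156     0     0
Nora     221     0     0
Ravi       9     0     0
Uma      147     0     0
Vic        0     0   241
Yui        0   277     0
filter rows where Chem <= 0:
course    CS  Chem  Math
student                 
Ben      156     0     0
Nora     221     0     0
Ravi       9     0     0
Uma      147     0     0
Vic        0     0   241
filter rows where CS <= 156:
course    CS  Chem  Math
student                 
Ben      156     0     0
Ravi       9     0     0
Uma      147     0     0
Vic        0     0   241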